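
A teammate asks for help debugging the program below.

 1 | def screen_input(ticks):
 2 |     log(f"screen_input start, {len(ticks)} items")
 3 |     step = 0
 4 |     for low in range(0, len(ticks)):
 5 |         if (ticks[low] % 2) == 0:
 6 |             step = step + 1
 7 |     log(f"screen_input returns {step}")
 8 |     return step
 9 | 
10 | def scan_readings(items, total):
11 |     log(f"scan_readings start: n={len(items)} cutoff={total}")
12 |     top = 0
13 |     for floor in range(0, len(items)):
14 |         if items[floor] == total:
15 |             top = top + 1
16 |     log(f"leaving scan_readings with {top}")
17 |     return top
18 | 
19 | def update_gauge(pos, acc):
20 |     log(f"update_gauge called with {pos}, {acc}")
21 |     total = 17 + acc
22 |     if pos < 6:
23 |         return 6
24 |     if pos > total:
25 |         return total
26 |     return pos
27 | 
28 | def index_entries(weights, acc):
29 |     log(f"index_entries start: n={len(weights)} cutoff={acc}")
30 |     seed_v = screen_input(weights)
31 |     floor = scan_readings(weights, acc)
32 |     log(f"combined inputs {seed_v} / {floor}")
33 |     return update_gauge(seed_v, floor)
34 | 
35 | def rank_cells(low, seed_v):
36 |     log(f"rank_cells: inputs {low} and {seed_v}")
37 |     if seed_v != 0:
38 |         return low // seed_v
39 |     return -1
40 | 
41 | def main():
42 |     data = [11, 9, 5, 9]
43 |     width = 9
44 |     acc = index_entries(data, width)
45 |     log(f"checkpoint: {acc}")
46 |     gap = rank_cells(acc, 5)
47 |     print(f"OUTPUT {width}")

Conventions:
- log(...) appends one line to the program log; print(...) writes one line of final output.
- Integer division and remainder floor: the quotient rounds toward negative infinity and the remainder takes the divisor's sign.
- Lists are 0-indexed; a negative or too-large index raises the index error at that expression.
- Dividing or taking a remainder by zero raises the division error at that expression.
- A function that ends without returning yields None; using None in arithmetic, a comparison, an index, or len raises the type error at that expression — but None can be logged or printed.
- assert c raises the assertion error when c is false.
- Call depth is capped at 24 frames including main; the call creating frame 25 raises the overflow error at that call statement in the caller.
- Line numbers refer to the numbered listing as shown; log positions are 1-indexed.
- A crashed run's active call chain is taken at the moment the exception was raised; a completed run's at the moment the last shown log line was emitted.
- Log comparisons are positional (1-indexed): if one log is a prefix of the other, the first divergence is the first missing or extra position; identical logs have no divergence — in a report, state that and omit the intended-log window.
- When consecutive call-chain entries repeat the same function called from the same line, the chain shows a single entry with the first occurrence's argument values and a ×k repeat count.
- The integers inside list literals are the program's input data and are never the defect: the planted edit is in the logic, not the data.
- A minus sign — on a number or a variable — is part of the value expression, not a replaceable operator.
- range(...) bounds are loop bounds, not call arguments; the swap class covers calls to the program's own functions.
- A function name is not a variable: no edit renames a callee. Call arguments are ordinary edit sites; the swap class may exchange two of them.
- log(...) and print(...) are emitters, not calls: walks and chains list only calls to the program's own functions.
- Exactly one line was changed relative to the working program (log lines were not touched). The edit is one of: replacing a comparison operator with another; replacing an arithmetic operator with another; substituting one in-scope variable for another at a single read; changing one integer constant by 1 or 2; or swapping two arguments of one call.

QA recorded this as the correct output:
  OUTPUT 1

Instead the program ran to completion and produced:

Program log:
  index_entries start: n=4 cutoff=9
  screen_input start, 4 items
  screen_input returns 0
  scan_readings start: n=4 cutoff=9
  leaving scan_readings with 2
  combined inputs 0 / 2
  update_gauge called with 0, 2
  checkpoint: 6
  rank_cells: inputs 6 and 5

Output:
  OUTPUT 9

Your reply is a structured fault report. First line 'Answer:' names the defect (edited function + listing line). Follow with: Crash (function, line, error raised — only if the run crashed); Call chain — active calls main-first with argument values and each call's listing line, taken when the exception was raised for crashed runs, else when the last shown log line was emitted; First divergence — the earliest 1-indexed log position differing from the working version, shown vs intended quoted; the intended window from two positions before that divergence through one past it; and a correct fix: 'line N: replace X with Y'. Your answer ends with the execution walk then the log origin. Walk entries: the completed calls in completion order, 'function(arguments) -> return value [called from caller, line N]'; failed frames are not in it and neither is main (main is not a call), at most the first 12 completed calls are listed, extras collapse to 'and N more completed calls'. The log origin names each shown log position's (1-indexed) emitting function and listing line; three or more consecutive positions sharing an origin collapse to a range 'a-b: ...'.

Answer: the defect is in main at line 47.
The tell: Nothing in the log betrays the bug — only the output does.
Call chain: main -> rank_cells(6, 5) (called at line 46).
First divergence: none — the logs agree in full.
Execution walk:
  screen_input([11, 9, 5, 9]) -> 0  [called from index_entries, line 30]
  scan_readings([11, 9, 5, 9], 9) -> 2  [called from index_entries, line 31]
  update_gauge(0, 2) -> 6  [called from index_entries, line 33]
  index_entries([11, 9, 5, 9], 9) -> 6  [called from main, line 44]
  rank_cells(6, 5) -> 1  [called from main, line 46]
Log origin:
  1: from index_entries, line 29
  2: from screen_input, line 2
  3: from screen_input, line 7
  4: from scan_readings, line 11
  5: from scan_readings, line 16
  6: from index_entries, line 32
  7: from update_gauge, line 20
  8: from main, line 45
  9: from rank_cells, line 36
A correct fix: line 47: replace `width` with `gap`.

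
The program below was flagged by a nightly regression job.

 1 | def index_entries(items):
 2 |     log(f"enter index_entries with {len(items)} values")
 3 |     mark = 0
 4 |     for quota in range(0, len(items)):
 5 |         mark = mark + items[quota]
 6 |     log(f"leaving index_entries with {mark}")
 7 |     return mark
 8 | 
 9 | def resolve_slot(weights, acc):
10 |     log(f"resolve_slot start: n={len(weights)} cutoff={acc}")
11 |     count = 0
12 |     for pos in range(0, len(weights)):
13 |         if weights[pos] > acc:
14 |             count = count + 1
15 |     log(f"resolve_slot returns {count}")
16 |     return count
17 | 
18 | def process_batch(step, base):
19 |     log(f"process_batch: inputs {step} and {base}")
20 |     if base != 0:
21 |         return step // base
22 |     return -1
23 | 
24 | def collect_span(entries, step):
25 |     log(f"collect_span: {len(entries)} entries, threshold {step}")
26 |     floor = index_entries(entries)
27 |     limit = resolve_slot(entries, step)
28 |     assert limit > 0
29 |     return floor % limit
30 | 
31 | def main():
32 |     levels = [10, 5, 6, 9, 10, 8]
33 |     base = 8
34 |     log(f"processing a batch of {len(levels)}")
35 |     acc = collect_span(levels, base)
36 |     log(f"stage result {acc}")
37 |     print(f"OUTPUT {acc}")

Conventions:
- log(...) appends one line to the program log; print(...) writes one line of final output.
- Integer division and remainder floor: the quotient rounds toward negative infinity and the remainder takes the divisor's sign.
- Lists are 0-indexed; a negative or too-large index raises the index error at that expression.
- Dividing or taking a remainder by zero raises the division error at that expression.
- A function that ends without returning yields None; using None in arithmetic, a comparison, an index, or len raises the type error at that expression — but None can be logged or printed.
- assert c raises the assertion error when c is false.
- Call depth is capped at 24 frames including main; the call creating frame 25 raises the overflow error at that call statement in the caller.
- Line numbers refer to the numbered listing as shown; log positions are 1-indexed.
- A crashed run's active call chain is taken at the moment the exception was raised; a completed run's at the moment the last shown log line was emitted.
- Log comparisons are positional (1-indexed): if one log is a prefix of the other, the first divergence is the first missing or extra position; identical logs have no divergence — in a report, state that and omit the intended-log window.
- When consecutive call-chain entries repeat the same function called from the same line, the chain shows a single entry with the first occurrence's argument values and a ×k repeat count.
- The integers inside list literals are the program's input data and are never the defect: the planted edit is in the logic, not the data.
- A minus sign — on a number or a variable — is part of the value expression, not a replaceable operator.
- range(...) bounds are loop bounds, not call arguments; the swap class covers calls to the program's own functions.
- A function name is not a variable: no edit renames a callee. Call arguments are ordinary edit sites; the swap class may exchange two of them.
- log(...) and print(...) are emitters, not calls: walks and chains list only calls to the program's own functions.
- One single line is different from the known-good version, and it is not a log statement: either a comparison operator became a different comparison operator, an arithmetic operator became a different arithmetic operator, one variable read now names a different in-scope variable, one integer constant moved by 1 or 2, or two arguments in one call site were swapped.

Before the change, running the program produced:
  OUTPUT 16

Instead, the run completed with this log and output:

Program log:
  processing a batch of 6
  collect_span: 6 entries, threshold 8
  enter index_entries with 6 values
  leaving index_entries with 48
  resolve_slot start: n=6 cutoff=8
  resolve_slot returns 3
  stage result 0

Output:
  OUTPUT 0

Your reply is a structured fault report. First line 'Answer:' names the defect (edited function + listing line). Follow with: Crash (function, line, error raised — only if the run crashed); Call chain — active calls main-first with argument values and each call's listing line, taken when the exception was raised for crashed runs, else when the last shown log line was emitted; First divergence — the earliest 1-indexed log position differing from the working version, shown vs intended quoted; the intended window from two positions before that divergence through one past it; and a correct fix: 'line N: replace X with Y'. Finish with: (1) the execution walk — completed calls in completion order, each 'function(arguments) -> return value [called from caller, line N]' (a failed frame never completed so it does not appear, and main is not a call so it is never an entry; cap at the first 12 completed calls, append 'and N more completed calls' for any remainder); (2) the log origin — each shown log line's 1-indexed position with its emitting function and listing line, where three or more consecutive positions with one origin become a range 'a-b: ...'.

Answer: the defect is in collect_span at line 29.
Key observation: Log line 7 is where behavior first shows: 'stage result 0' appears instead of 'stage result 16'.
Call chain: main.
First divergence: position 7; shown 'stage result 0' vs intended 'stage result 16'.
Intended log window:
  5: resolve_slot start: n=6 cutoff=8
  6: resolve_slot returns 3
  7: stage result 16
Execution walk:
  index_entries([10, 5, 6, 9, 10, 8]) -> 48  [called from collect_span, line 26]
  resolve_slot([10, 5, 6, 9, 10, 8], 8) -> 3  [called from collect_span, line 27]
  collect_span([10, 5, 6, 9, 10, 8], 8) -> 0  [called from main, line 35]
Origin of each log line:
  1: logged in main at line 34
  2: logged in collect_span at line 25
  3: logged in index_entries at line 2
  4: logged in index_entries at line 6
  5: logged in resolve_slot at line 10
  6: logged in resolve_slot at line 15
  7: logged in main at line 36
A correct fix: line 29: replace `%` with `//`.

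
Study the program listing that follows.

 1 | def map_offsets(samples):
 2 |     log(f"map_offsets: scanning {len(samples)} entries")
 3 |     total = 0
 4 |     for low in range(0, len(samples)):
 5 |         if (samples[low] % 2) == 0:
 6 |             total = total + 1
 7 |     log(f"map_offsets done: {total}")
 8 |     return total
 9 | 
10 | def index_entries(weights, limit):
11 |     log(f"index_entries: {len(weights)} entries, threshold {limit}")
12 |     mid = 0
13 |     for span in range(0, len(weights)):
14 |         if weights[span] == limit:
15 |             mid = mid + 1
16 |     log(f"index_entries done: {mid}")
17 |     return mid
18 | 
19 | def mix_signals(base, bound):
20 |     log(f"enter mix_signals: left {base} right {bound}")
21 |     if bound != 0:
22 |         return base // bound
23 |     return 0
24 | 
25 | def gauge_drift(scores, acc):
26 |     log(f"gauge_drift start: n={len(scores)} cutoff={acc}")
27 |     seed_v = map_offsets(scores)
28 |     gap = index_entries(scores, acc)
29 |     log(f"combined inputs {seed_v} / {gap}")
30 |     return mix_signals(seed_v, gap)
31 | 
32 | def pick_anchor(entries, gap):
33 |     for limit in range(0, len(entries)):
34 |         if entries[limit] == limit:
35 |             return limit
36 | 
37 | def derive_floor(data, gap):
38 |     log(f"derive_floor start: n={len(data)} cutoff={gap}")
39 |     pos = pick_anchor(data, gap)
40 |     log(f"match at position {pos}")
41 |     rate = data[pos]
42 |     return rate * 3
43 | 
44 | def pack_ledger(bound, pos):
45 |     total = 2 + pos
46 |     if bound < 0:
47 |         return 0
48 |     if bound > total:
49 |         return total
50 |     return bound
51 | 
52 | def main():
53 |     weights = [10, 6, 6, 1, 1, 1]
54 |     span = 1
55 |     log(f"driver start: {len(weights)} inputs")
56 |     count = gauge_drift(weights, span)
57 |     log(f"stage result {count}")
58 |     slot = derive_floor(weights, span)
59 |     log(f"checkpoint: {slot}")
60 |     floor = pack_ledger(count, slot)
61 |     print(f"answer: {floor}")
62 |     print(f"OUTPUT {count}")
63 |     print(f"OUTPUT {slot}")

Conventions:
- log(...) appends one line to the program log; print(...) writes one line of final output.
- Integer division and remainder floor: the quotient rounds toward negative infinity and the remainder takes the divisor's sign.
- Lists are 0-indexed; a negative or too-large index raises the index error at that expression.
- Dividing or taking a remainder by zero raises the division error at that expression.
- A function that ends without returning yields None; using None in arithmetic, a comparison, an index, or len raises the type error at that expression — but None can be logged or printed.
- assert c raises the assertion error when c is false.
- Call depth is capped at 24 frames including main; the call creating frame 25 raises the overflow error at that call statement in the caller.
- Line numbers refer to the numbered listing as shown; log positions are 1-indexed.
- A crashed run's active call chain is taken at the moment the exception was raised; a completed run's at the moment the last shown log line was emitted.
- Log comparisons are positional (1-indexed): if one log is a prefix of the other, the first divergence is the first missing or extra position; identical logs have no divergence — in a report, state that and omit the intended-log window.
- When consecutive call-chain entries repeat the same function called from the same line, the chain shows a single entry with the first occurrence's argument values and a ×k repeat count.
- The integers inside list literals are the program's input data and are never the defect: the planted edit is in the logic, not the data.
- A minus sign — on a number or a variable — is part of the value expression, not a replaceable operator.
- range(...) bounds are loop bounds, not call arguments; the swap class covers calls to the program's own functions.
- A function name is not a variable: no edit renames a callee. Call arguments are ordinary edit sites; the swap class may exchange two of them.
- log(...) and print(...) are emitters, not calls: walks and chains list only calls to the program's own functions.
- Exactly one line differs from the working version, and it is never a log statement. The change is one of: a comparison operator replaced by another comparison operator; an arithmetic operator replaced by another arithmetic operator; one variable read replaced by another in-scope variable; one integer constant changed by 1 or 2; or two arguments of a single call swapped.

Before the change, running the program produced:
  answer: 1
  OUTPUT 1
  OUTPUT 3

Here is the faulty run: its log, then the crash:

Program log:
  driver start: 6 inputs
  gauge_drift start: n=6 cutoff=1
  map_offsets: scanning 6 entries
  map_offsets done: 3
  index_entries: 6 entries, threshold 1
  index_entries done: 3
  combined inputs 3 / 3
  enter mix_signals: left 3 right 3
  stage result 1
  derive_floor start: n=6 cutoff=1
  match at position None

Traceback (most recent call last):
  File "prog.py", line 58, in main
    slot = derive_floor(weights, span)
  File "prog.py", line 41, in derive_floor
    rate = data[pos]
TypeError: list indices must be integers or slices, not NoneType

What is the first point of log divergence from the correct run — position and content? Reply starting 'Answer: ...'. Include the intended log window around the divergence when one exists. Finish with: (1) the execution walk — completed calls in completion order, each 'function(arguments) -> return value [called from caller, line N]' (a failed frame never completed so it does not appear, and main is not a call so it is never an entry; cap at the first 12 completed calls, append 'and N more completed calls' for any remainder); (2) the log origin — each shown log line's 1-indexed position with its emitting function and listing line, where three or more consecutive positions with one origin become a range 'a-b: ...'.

Answer: position 11 — the shown line 'match at position None' should read 'match at position 3'.
Intended log window:
  9: stage result 1
  10: derive_floor start: n=6 cutoff=1
  11: match at position 3
  12: checkpoint: 3
Execution walk:
  map_offsets([10, 6, 6, 1, 1, 1]) -> 3  [called from gauge_drift, line 27]
  index_entries([10, 6, 6, 1, 1, 1], 1) -> 3  [called from gauge_drift, line 28]
  mix_signals(3, 3) -> 1  [called from gauge_drift, line 30]
  gauge_drift([10, 6, 6, 1, 1, 1], 1) -> 1  [called from main, line 56]
  pick_anchor([10, 6, 6, 1, 1, 1], 1) -> None  [called from derive_floor, line 39]
Origin of each log line:
  1: from main, line 55
  2: from gauge_drift, line 26
  3: from map_offsets, line 2
  4: from map_offsets, line 7
  5: from index_entries, line 11
  6: from index_entries, line 16
  7: from gauge_drift, line 29
  8: from mix_signals, line 20
  9: from main, line 57
  10: from derive_floor, line 38
  11: from derive_floor, line 40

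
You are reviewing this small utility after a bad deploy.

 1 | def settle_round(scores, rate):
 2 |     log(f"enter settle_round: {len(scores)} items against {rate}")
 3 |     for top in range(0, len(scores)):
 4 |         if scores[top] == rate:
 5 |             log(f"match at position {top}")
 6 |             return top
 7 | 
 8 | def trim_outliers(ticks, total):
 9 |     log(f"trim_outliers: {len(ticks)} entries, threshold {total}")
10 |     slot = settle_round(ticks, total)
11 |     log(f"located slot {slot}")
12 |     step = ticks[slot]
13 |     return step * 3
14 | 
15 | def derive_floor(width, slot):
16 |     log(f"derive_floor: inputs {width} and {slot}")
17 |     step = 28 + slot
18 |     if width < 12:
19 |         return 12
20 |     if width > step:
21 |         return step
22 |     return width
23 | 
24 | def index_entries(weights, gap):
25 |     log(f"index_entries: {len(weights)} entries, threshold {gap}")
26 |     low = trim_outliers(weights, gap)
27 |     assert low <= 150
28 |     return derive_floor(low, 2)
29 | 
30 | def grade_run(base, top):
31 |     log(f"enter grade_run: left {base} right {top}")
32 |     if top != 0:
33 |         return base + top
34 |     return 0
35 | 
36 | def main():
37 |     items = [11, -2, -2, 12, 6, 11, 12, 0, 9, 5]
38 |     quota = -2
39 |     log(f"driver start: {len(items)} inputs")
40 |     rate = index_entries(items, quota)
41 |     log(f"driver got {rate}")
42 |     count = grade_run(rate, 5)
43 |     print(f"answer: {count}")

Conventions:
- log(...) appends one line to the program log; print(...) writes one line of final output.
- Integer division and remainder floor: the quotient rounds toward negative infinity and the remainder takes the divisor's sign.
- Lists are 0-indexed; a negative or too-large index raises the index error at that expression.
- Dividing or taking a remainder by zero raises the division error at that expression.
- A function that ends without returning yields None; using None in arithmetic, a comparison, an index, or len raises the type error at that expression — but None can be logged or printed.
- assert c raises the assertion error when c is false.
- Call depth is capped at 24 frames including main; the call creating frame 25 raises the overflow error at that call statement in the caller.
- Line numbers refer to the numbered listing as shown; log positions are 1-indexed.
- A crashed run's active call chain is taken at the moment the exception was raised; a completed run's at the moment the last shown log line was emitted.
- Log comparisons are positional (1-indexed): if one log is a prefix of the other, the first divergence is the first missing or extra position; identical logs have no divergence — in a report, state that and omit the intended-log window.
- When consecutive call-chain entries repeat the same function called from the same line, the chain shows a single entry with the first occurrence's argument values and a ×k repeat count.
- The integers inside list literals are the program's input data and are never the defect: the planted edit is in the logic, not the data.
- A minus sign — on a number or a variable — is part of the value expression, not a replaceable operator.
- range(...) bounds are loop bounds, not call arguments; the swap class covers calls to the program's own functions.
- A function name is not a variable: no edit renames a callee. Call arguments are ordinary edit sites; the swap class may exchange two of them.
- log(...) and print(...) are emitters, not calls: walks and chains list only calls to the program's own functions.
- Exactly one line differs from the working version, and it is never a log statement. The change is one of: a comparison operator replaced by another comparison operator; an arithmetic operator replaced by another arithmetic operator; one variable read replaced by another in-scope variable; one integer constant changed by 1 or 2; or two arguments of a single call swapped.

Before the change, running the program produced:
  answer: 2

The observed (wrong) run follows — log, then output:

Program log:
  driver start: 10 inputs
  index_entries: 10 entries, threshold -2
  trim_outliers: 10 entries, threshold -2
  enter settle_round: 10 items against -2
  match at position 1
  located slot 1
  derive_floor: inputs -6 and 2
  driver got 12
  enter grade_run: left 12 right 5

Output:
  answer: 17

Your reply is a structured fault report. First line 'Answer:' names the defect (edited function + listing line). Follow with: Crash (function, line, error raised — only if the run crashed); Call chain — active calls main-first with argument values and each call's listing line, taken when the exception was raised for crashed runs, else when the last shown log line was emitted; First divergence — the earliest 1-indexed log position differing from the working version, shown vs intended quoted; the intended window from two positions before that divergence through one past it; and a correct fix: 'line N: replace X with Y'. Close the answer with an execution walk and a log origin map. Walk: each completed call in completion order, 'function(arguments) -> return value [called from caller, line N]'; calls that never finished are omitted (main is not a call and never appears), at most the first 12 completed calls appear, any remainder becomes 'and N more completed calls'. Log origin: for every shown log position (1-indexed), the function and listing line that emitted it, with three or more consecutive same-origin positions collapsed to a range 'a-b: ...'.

Answer: the defect is in grade_run at line 33.
Core observation: Log streams are identical — the defect surfaces only in the printed output.
Call chain: main -> grade_run(12, 5) (called at line 42).
First divergence: none — the logs agree in full.
Execution walk:
  settle_round([11, -2, -2, 12, 6, 11, 12, 0, 9, 5], -2) -> 1  [called from trim_outliers, line 10]
  trim_outliers([11, -2, -2, 12, 6, 11, 12, 0, 9, 5], -2) -> -6  [called from index_entries, line 26]
  derive_floor(-6, 2) -> 12  [called from index_entries, line 28]
  index_entries([11, -2, -2, 12, 6, 11, 12, 0, 9, 5], -2) -> 12  [called from main, line 40]
  grade_run(12, 5) -> 17  [called from main, line 42]
Origin of each log line:
  1: from main, line 39
  2: from index_entries, line 25
  3: from trim_outliers, line 9
  4: from settle_round, line 2
  5: from settle_round, line 5
  6: from trim_outliers, line 11
  7: from derive_floor, line 16
  8: from main, line 41
  9: from grade_run, line 31
A correct fix: line 33: replace `+` with `//`.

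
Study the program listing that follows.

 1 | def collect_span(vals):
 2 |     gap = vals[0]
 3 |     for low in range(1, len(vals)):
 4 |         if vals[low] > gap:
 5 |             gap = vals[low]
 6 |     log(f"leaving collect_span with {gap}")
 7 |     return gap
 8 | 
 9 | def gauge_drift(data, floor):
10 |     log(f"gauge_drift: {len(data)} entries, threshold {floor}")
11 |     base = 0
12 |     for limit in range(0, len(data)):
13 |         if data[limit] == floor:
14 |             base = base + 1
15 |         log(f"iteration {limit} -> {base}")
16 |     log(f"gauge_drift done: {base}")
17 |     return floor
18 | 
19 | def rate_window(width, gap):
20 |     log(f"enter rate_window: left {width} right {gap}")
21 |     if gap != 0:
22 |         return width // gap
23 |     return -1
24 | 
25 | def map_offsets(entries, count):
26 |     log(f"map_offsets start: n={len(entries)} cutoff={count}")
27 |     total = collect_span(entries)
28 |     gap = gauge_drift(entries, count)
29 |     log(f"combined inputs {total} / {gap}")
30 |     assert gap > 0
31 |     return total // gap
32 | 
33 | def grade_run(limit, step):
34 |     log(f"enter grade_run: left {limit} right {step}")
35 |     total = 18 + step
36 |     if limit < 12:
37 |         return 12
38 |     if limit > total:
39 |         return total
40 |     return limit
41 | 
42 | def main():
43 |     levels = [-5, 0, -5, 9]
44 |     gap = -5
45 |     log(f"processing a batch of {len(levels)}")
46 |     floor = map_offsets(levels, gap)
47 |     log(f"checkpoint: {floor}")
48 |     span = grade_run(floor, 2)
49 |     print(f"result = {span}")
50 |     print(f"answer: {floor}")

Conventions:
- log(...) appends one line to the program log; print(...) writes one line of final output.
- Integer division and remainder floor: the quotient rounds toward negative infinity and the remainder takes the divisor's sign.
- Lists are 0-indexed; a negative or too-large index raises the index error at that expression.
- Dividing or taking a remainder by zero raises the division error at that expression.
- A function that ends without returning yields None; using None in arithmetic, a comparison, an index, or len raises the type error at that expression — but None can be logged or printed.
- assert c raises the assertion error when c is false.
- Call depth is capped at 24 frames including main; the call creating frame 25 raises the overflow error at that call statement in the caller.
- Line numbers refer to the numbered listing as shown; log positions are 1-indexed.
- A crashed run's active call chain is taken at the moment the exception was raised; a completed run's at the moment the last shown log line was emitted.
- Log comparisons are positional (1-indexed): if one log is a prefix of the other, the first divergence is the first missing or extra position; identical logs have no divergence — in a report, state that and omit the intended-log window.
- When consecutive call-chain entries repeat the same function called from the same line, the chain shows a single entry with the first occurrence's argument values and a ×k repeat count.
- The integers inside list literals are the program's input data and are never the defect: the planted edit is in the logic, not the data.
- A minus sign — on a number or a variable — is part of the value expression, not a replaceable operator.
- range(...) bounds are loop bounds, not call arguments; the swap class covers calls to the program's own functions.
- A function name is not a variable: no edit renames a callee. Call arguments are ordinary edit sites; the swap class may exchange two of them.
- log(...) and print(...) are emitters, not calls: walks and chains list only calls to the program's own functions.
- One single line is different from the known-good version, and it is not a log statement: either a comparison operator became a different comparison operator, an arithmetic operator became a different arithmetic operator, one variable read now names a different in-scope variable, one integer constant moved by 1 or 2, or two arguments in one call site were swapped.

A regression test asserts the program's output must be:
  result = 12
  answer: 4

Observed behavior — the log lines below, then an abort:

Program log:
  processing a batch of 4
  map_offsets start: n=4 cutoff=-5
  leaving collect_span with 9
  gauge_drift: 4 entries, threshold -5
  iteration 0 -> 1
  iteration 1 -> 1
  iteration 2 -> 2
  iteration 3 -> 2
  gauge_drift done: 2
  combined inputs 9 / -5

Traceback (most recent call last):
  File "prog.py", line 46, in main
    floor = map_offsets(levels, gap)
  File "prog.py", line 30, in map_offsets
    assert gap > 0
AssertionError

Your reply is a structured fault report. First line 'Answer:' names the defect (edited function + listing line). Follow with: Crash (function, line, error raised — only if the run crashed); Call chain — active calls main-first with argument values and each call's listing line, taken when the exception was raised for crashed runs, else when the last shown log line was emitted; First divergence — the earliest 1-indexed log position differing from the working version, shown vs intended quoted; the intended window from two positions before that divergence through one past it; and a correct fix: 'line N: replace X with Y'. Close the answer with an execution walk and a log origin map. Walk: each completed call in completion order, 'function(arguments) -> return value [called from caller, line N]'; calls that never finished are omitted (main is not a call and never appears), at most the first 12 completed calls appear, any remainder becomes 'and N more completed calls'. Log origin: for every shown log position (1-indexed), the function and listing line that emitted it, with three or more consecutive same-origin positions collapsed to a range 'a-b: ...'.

Answer: the defect is in gauge_drift at line 17.
Key observation: Position 10 is the first bad log line: 'combined inputs 9 / -5' should read 'combined inputs 9 / 2'.
Crash: map_offsets, line 30, AssertionError.
Call chain: main -> map_offsets([-5, 0, -5, 9], -5) (called at line 46).
First divergence: position 10 — the shown line 'combined inputs 9 / -5' should read 'combined inputs 9 / 2'.
Intended log window:
  8: iteration 3 -> 2
  9: gauge_drift done: 2
  10: combined inputs 9 / 2
  11: checkpoint: 4
Execution walk:
  collect_span([-5, 0, -5, 9]) -> 9  [called from map_offsets, line 27]
  gauge_drift([-5, 0, -5, 9], -5) -> -5  [called from map_offsets, line 28]
Log origin:
  1: emitted by main (line 45)
  2: emitted by map_offsets (line 26)
  3: emitted by collect_span (line 6)
  4: emitted by gauge_drift (line 10)
  5-8: emitted by gauge_drift (line 15)
  9: emitted by gauge_drift (line 16)
  10: emitted by map_offsets (line 29)
A correct fix: line 17: replace `floor` with `base`.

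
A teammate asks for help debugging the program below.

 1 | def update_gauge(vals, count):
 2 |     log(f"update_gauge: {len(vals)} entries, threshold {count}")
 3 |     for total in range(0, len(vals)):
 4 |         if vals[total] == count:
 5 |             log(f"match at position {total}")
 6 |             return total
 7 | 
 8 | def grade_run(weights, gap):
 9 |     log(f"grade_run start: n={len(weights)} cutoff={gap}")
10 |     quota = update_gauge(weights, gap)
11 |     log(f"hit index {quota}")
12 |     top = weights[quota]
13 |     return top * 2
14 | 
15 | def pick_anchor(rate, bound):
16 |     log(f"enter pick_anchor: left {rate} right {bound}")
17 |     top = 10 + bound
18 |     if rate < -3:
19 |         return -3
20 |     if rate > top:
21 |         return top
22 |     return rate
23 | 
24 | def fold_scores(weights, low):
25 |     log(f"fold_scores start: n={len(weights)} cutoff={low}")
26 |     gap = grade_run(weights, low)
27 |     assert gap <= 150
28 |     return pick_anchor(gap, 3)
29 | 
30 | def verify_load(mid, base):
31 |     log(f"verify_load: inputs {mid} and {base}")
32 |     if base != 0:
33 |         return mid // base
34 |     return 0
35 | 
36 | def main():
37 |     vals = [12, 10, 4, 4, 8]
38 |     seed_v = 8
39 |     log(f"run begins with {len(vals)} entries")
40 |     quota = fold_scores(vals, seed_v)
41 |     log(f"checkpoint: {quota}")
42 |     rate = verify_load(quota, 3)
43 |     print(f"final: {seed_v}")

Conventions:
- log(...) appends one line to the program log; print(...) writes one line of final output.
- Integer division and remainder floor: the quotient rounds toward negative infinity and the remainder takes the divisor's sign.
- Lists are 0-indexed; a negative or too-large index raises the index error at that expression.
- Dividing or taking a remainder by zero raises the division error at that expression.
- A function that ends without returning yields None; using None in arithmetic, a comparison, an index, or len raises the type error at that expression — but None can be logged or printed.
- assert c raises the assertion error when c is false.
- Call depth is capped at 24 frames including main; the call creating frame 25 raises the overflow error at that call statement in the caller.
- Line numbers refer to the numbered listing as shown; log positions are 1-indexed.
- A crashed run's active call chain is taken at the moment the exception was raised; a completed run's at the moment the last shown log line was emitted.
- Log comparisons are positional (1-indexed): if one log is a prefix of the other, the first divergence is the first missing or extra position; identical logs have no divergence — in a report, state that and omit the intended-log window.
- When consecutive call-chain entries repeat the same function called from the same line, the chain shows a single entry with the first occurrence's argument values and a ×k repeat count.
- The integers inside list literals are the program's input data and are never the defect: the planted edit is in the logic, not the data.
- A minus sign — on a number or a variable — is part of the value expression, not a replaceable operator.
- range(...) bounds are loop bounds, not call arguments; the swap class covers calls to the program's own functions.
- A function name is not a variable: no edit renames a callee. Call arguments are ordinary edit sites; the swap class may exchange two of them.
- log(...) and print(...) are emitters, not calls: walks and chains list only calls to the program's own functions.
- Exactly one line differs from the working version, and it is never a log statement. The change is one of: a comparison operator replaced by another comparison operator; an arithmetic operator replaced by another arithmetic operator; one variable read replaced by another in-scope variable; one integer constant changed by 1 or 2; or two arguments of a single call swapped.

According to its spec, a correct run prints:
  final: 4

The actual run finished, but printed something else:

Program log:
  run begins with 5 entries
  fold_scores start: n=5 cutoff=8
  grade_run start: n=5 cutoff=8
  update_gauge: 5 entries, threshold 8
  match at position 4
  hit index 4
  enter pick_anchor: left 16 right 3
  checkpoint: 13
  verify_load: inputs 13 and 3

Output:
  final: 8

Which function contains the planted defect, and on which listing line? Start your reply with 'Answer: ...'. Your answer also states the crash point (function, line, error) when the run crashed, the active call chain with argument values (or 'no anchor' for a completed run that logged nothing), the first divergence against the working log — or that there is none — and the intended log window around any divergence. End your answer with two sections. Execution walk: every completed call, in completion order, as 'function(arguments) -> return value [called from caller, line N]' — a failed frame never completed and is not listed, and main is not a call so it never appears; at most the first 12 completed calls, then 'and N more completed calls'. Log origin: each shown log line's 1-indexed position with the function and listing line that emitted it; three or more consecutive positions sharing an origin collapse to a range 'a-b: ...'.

Answer: the defect is in main at line 43.
The tell: Every logged value matches the working version; the printed result is what differs.
Call chain: main -> verify_load(13, 3) (called at line 42).
First divergence: none — the logs agree in full.
Execution walk:
  update_gauge([12, 10, 4, 4, 8], 8) -> 4  [called from grade_run, line 10]
  grade_run([12, 10, 4, 4, 8], 8) -> 16  [called from fold_scores, line 26]
  pick_anchor(16, 3) -> 13  [called from fold_scores, line 28]
  fold_scores([12, 10, 4, 4, 8], 8) -> 13  [called from main, line 40]
  verify_load(13, 3) -> 4  [called from main, line 42]
Log line origins:
  1: logged in main at line 39
  2: logged in fold_scores at line 25
  3: logged in grade_run at line 9
  4: logged in update_gauge at line 2
  5: logged in update_gauge at line 5
  6: logged in grade_run at line 11
  7: logged in pick_anchor at line 16
  8: logged in main at line 41
  9: logged in verify_load at line 31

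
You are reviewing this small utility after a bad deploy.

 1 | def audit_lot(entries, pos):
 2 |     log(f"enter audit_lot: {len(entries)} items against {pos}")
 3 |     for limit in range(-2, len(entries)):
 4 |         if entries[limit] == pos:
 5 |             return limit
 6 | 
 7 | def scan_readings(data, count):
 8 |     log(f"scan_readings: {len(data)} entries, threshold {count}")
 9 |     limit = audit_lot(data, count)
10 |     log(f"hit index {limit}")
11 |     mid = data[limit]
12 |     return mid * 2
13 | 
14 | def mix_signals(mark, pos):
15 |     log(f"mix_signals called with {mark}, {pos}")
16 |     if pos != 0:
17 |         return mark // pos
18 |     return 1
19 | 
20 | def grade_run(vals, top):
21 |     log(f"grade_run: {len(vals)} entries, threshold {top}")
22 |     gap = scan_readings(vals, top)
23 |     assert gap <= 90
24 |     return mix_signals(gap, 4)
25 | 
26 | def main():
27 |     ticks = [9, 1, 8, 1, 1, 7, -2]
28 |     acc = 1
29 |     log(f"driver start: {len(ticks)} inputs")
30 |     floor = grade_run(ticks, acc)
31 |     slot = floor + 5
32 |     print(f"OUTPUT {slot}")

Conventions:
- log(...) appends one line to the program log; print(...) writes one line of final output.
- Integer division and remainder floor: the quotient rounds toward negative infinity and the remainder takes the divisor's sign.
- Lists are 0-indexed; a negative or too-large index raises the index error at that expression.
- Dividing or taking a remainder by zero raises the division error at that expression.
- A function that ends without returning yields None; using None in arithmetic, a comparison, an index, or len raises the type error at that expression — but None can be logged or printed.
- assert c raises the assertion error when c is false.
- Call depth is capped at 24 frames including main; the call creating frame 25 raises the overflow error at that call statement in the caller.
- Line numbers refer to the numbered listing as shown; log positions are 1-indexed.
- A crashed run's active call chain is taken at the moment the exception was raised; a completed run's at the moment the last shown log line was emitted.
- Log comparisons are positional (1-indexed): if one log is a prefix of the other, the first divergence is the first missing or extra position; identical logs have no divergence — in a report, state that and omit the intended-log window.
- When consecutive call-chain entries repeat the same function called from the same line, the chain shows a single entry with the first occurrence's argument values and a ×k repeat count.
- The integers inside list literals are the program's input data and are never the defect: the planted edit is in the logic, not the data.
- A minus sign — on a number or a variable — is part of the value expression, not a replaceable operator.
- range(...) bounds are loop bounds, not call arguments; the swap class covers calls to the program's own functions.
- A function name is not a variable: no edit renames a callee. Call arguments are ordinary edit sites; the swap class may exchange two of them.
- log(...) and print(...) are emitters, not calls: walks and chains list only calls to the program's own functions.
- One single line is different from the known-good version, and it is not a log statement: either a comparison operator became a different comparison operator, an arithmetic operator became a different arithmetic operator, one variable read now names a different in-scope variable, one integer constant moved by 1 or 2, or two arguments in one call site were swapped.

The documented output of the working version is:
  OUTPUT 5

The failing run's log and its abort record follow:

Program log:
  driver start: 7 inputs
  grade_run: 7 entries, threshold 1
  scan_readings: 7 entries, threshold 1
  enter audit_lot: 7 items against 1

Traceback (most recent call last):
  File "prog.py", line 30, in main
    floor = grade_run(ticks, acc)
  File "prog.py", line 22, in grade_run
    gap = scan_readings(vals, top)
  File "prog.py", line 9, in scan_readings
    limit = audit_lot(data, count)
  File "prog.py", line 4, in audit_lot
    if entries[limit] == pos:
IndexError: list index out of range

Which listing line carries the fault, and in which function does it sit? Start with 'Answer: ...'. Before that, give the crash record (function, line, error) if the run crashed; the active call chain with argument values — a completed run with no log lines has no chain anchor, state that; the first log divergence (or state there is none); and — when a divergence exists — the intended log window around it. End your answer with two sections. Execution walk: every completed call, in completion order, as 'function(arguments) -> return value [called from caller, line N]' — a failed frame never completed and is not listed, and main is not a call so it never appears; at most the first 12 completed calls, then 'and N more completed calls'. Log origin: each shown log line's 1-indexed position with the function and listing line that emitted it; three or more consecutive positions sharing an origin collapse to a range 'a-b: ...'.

Answer: the defect is in audit_lot at line 3.
Key observation: After 4 matching log lines the faulty run goes silent, while the working version continues with 'hit index 1'.
Crash: audit_lot, line 4, IndexError.
Call chain: main -> grade_run([9, 1, 8, 1, 1, 7, -2], 1) (called at line 30) -> scan_readings([9, 1, 8, 1, 1, 7, -2], 1) (called at line 22) -> audit_lot([9, 1, 8, 1, 1, 7, -2], 1) (called at line 9).
First divergence: position 5; the shown log stops at 4 lines while the working version next logs 'hit index 1'.
Intended log window:
  3: scan_readings: 7 entries, threshold 1
  4: enter audit_lot: 7 items against 1
  5: hit index 1
  6: mix_signals called with 2, 4
Execution walk:
  (no call completed)
Log origin:
  1: logged in main at line 29
  2: logged in grade_run at line 21
  3: logged in scan_readings at line 8
  4: logged in audit_lot at line 2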